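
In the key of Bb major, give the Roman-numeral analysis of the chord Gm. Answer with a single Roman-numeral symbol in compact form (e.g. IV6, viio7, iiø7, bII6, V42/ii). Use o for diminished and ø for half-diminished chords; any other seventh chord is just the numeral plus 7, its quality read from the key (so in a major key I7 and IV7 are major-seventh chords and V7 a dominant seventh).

Stacked in thirds the chord is G-Bb-D: a minor triad on G.
In Bb major, G is the submediant; the diatonic minor triad there is vi.

vi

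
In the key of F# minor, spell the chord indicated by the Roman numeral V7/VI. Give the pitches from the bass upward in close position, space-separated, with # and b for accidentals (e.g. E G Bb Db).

The slash means an applied dominant: we want the dominant of VI. In F# minor, VI is D major, and its dominant is built on A.
Building a dominant seventh chord on A gives A-C#-E-G.

A C# E G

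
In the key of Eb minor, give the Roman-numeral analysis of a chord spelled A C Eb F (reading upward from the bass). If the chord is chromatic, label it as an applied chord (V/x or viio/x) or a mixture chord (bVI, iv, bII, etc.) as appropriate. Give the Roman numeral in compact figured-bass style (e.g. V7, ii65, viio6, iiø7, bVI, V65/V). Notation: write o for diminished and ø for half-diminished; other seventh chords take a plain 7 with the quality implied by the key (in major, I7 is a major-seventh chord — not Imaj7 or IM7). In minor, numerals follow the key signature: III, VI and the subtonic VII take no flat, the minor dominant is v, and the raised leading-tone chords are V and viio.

V65/V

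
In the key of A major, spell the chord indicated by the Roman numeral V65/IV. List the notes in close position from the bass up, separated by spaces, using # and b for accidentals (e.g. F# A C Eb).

V65/IV is a secondary dominant — the dominant seventh of IV. IV in A major is D, so the applied chord's root is A, a perfect fifth above.
Building a dominant seventh chord on A gives A-C#-E-G.
The figured bass 65 indicates first inversion, placing the third (C#) in the bass: C#-E-G-A.

C# E G A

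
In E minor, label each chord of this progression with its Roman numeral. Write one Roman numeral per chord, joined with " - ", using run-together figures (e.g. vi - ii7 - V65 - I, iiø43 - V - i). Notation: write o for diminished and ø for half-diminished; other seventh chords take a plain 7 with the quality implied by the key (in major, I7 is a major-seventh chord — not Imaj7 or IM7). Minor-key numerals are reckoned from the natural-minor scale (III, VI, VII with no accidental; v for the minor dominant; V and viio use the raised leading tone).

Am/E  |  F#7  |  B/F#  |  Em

iv64 - V7/V - V64 - i

Am/E has root A, degree 4 in E minor, so iv64.
F#7 is the secondary dominant of V (dominant seventh chord on F#): V7/V.
B/F# has root B, degree 5 in E minor, so V64.
Em has root E, degree 1 in E minor, so i.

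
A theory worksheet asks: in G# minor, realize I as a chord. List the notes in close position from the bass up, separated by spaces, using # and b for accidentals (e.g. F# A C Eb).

I is the major tonic (Picardy third), borrowed from the parallel major. In G# minor that root is G#.
So the chord is G#-B#-D#, a major triad.

G# B# D#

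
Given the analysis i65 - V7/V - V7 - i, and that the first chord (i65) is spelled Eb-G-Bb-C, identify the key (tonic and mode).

C minor

i65 is given as Eb-G-Bb-C — a minor seventh chord with root C.
If C is scale degree 1 and the mode makes that degree carry a minor seventh chord, the tonic is C and the mode is minor.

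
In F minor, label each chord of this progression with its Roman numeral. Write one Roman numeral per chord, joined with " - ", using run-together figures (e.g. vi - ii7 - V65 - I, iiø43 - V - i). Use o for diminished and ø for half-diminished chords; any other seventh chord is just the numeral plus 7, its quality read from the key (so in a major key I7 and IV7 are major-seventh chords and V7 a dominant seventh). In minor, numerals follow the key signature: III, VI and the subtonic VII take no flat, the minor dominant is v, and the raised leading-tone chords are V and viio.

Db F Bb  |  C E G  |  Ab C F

iv6 - V - i6

Db-F-Bb: root Bb is the subdominant; minor triad there is iv6.
C-E-G: root C is the dominant; major triad there is V.
Ab-C-F: root F is the tonic; minor triad there is i6.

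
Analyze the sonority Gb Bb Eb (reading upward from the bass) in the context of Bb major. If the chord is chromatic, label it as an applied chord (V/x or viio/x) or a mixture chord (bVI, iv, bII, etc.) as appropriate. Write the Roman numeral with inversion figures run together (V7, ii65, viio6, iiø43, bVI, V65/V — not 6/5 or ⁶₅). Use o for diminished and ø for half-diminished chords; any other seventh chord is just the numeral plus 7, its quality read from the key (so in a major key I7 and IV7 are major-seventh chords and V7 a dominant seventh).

iv6

Stacked in thirds the chord is Eb-Gb-Bb: a minor triad on Eb.
Eb is the fourth degree of Bb major. This is the minor subdominant, borrowed from the parallel minor.
With Gb in the bass the chord is in first inversion, so the figured bass is 6.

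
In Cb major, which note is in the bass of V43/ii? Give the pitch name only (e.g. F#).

Eb

The applied chord V43/ii is rooted on Ab: Ab-C-Eb-Gb.
The figure 43 means second inversion — the fifth is in the bass.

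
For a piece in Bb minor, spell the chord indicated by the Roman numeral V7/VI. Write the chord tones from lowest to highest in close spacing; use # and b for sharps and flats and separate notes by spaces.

V7/VI is a secondary dominant — the dominant seventh of VI. VI in Bb minor is Gb, so the applied chord's root is Db, a perfect fifth above.
Building a dominant seventh chord on Db gives Db-F-Ab-Cb.

Db F Ab Cb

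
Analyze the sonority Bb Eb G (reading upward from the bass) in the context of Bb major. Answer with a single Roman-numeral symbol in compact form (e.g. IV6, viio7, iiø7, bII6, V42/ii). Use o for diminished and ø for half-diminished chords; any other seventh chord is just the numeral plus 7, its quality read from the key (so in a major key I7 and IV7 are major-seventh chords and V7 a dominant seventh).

Stacked in thirds the chord is Eb-G-Bb: a major triad on Eb.
Eb is scale degree 4 in Bb major, and a major triad on that degree is written IV.
With Bb in the bass the chord is in second inversion, so the figured bass is 64.

IV64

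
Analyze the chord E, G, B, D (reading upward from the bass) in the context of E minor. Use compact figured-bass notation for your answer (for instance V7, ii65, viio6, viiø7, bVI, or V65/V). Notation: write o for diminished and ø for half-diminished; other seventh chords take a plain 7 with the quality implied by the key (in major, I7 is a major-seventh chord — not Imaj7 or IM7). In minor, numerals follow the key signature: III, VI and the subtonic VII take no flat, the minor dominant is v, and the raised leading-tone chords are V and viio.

Stacked in thirds the chord is E-G-B-D: a minor seventh chord on E.
E is scale degree 1 in E minor, and a minor seventh chord on that degree is written i7.

i7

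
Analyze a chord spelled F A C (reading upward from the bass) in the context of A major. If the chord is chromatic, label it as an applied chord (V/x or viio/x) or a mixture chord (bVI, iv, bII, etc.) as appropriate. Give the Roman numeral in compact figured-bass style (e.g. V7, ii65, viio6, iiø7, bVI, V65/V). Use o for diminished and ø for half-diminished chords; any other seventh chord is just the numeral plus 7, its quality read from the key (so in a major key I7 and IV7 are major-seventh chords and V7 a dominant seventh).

bVI

Stacked in thirds the chord is F-A-C: a major triad on F.
F is the lowered sixth degree of A major (diatonic 6 would be F#). This is a major triad on the lowered sixth degree, borrowed from the parallel minor.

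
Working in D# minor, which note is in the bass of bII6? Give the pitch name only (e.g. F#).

G#

bII in D# minor has root E; the chord is E-G#-B.
The figure 6 means first inversion — the third is in the bass.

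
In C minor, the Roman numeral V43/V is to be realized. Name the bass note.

The applied chord V43/V is rooted on D: D-F#-A-C.
The figure 43 means second inversion — the fifth is in the bass.

A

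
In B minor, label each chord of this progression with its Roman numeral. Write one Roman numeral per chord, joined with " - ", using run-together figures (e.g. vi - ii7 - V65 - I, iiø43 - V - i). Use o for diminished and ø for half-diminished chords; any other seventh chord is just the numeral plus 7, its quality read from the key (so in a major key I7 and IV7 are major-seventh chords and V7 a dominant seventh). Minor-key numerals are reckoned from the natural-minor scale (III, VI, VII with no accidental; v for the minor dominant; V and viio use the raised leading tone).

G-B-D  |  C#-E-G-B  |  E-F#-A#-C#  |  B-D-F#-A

VI - iiø7 - V42 - i7

G-B-D has root G, degree 6 in B minor, so VI.
C#-E-G-B: root C# is the supertonic; half-diminished seventh chord there is iiø7.
E-F#-A#-C#: dominant seventh chord on F# = scale degree 5 → V42.
B-D-F#-A: minor seventh chord on B = scale degree 1 → i7.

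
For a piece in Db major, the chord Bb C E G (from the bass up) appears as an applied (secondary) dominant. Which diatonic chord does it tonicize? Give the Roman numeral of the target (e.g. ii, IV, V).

The chord is a dominant seventh chord on C.
A dominant resolves down a perfect fifth: C → F. In Db major, F is scale degree 3, i.e. iii.

iii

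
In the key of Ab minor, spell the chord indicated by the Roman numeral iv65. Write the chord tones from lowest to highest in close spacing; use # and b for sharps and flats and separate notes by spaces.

Fb Ab Cb Db

The numeral's case and figure indicate a minor seventh chord. In Ab minor its root, the fourth degree, is Db.
That chord is spelled Db-Fb-Ab-Cb.
The figured bass 65 indicates first inversion, placing the third (Fb) in the bass: Fb-Ab-Cb-Db.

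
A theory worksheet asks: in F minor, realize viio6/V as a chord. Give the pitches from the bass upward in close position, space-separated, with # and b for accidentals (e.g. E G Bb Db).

viio6/V is a secondary leading-tone chord. The target V is C in F minor; the applied chord is rooted a semitone below, on B.
Building a diminished triad on B gives B-D-F.
The figured bass 6 indicates first inversion, placing the third (D) in the bass: D-F-B.

D F B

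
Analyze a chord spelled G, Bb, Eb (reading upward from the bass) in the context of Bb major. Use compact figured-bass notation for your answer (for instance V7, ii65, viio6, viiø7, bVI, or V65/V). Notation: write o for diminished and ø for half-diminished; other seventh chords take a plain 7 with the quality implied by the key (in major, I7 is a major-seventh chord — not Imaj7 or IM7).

IV6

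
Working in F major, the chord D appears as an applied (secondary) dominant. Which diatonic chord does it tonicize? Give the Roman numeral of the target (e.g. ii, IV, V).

ii

The chord is a major triad on D.
A dominant resolves down a perfect fifth: D → G. In F major, G is scale degree 2, i.e. ii.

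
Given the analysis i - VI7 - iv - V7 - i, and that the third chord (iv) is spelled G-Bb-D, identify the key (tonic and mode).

iv is given as G-Bb-D — a minor triad with root G.
If G is scale degree 4 and the mode makes that degree carry a minor triad, the tonic is D and the mode is minor.

D minor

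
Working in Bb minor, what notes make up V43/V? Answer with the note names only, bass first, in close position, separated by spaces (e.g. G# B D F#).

G Bb C E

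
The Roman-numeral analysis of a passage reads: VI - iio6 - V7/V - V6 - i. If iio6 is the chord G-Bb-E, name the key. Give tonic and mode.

The anchor chord is a diminished triad on E, labeled iio6.
If E is scale degree 2 and the mode makes that degree carry a diminished triad, the tonic is D and the mode is minor.

D minor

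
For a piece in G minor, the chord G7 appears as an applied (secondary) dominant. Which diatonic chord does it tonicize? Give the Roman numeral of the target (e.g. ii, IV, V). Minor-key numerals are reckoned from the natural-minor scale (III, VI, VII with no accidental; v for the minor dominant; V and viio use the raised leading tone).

iv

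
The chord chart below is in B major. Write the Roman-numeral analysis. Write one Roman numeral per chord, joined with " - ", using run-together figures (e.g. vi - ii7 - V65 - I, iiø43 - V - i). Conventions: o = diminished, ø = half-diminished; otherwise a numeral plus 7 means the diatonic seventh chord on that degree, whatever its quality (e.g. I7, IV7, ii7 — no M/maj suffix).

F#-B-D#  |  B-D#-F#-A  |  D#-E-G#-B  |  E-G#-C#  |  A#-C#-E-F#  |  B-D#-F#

I64 - V7/IV - IV42 - ii6 - V65 - I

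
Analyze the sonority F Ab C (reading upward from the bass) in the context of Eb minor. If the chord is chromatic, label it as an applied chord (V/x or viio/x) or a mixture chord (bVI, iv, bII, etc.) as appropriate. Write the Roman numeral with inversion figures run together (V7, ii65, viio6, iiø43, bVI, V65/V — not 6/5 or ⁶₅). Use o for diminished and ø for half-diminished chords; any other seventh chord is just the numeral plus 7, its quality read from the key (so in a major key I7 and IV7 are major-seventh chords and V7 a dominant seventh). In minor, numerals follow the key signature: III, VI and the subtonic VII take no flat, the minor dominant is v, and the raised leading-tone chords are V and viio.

ii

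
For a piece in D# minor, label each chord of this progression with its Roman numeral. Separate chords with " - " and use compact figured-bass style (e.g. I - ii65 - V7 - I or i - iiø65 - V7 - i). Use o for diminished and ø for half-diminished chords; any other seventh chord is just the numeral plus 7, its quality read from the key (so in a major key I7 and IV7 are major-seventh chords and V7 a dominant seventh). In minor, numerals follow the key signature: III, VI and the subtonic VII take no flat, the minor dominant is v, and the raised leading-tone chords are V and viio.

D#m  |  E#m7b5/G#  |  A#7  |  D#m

i - iiø65 - V7 - i

D#m: root D# is the tonic; minor triad there is i.
E#m7b5/G#: root E# is the supertonic; half-diminished seventh chord there is iiø65.
A#7: dominant seventh chord on A# = scale degree 5 → V7.
D#m: minor triad on D# = scale degree 1 → i.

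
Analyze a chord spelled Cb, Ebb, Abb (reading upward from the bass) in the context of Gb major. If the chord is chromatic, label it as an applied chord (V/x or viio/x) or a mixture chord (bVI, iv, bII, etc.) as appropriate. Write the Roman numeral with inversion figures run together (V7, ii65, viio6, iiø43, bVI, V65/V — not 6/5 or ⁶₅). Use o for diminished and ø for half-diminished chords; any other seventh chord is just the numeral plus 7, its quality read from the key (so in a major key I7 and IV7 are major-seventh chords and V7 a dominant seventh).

bII6

The pitches Abb-Cb-Ebb form a major triad rooted on Abb.
Abb is the lowered second degree of Gb major (diatonic 2 would be Ab). This is the Neapolitan sixth — a major triad on the lowered second degree, here in its customary first inversion.
With Cb in the bass the chord is in first inversion, so the figured bass is 6.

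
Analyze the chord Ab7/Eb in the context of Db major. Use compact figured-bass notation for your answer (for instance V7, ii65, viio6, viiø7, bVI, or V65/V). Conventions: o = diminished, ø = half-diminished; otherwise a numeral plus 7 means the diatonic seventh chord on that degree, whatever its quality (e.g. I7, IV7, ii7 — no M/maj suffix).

V43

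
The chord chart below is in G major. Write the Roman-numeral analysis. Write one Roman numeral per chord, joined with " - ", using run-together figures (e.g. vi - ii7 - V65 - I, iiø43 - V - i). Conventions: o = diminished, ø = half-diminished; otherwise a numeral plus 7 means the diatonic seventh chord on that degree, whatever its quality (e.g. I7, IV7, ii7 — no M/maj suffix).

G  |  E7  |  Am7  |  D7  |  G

G: root G is the tonic; major triad there is I.
E7: a dominant seventh chord on E, the applied dominant of ii → V7/ii.
Am7: root A is the supertonic; minor seventh chord there is ii7.
D7: dominant seventh chord on D = scale degree 5 → V7.
G: root G is the tonic; major triad there is I.

I - V7/ii - ii7 - V7 - I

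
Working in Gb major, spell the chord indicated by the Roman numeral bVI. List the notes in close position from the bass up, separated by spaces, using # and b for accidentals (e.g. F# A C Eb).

Ebb Gb Bbb

Scale degree 6 in Gb major is Eb; lowering it a half step gives Ebb. bVI is a major triad on the lowered sixth degree, borrowed from the parallel minor.
So the chord is Ebb-Gb-Bbb, a major triad.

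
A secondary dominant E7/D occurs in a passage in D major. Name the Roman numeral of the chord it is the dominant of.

V

The chord is a dominant seventh chord on E.
A dominant resolves down a perfect fifth: E → A. In D major, A is scale degree 5, i.e. V.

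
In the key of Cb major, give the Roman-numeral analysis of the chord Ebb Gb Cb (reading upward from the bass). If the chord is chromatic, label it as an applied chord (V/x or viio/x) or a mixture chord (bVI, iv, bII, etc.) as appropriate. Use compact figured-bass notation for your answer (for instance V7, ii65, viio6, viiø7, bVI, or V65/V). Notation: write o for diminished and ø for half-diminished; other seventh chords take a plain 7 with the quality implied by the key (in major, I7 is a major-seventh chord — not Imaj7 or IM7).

i6

The pitches Cb-Ebb-Gb form a minor triad rooted on Cb.
Cb is the first degree of Cb major. This is the minor tonic, borrowed from the parallel minor.
With Ebb in the bass the chord is in first inversion, so the figured bass is 6.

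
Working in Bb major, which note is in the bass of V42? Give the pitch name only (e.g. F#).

V in Bb major has root F; the chord is F-A-C-Eb.
The figure 42 means third inversion — the seventh is in the bass.

Eb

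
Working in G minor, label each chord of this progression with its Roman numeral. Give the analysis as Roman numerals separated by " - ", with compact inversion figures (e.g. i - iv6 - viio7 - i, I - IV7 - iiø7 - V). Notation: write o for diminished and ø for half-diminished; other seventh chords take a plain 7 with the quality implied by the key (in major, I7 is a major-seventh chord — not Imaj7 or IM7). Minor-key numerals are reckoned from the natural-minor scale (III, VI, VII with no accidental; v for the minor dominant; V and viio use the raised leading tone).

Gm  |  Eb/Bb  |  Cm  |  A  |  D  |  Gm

i - VI64 - iv - V/V - V - i

Gm: minor triad on G = scale degree 1 → i.
Eb/Bb has root Eb, degree 6 in G minor, so VI64.
Cm has root C, degree 4 in G minor, so iv.
A: a major triad on A, the applied dominant of V → V/V.
D: root D is the dominant; major triad there is V.
Gm: root G is the tonic; minor triad there is i.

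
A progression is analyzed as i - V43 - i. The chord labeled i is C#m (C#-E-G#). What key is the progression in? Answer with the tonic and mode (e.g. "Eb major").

C# minor

i is given as C#-E-G# — a minor triad with root C#.
If C# is scale degree 1 and the mode makes that degree carry a minor triad, the tonic is C# and the mode is minor.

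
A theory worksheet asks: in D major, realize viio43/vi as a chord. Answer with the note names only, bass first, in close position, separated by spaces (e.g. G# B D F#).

E G A# C#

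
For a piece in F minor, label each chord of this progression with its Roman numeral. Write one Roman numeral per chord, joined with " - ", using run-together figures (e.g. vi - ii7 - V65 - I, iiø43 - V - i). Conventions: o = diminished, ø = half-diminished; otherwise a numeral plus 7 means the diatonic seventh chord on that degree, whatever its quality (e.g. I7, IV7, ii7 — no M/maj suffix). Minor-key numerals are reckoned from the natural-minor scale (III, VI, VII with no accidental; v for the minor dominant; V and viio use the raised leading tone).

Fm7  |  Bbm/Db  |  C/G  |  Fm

Fm7: minor seventh chord on F = scale degree 1 → i7.
Bbm/Db: minor triad on Bb = scale degree 4 → iv6.
C/G has root C, degree 5 in F minor, so V64.
Fm: minor triad on F = scale degree 1 → i.

i7 - iv6 - V64 - i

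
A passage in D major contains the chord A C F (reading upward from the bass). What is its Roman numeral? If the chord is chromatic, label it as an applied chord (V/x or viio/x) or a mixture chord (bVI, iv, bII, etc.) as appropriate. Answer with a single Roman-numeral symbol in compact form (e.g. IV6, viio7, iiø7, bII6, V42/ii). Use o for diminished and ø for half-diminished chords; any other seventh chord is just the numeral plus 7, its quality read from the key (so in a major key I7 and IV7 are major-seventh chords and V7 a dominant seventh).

Stacked in thirds the chord is F-A-C: a major triad on F.
F is the lowered third degree of D major (diatonic 3 would be F#). This is a major triad on the lowered third degree, borrowed from the parallel minor.
With A in the bass the chord is in first inversion, so the figured bass is 6.

bIII6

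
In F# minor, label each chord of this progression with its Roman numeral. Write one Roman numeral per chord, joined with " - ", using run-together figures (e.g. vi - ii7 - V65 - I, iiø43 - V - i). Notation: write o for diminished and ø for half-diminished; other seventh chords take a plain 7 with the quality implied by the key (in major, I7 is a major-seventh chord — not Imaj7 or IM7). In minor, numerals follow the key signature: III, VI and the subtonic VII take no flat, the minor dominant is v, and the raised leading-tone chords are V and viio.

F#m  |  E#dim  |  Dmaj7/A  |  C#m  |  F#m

i - viio - VI43 - v - i

F#m has root F#, degree 1 in F# minor, so i.
E#dim: diminished triad on E# = scale degree 7 → viio.
Dmaj7/A: root D is the submediant; major seventh chord there is VI43.
C#m: root C# is the dominant; minor triad there is v.
F#m has root F#, degree 1 in F# minor, so i.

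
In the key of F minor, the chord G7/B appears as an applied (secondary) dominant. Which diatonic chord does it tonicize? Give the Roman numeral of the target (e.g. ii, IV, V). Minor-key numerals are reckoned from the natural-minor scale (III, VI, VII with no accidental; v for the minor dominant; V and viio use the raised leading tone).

V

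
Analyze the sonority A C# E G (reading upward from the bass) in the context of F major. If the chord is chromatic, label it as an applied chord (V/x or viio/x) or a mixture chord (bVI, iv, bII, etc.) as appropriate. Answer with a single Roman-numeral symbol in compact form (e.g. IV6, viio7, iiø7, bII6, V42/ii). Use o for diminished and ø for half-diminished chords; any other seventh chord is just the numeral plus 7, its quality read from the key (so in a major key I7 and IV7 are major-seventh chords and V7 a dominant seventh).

V7/vi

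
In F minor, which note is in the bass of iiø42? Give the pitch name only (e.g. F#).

F

iiø in F minor has root G; the chord is G-Bb-Db-F.
The figure 42 means third inversion — the seventh is in the bass.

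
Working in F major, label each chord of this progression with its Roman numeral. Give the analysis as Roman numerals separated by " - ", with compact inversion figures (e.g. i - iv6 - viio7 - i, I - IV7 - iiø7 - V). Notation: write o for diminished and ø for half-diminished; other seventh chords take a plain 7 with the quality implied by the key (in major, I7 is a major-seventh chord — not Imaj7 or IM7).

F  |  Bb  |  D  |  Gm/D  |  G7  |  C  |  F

I - IV - V/ii - ii64 - V7/V - V - I

F: major triad on F = scale degree 1 → I.
Bb: root Bb is the subdominant; major triad there is IV.
D is the secondary dominant of ii (major triad on D): V/ii.
Gm/D: minor triad on G = scale degree 2 → ii64.
G7 is the secondary dominant of V (dominant seventh chord on G): V7/V.
C: major triad on C = scale degree 5 → V.
F: root F is the tonic; major triad there is I.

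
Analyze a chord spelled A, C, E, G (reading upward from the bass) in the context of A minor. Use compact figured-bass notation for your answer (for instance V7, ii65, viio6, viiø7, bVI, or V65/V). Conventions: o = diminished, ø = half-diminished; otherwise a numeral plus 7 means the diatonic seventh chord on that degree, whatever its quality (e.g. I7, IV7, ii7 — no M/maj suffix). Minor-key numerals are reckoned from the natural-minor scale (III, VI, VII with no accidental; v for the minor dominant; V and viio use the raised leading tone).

Stacked in thirds the chord is A-C-E-G: a minor seventh chord on A.
In A minor, A is the tonic; the diatonic minor seventh chord there is i7.

i7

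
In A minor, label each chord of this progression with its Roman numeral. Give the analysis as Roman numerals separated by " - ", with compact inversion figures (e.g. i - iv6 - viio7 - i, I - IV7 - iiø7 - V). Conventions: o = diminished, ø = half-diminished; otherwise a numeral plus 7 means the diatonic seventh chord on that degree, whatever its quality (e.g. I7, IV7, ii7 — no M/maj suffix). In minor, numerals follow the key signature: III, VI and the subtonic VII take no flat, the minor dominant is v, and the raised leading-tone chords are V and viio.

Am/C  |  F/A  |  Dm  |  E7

Am/C: minor triad on A = scale degree 1 → i6.
F/A has root F, degree 6 in A minor, so VI6.
Dm: root D is the subdominant; minor triad there is iv.
E7: root E is the dominant; dominant seventh chord there is V7.

i6 - VI6 - iv - V7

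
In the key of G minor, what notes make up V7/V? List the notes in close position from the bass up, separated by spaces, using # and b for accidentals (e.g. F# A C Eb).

V7/V is a secondary dominant — the dominant seventh of V. V in G minor is D, so the applied chord's root is A, a perfect fifth above.
Building a dominant seventh chord on A gives A-C#-E-G.

A C# E G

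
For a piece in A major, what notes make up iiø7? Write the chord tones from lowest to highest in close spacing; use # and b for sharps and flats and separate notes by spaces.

iiø7 is the half-diminished supertonic seventh, borrowed from the parallel minor. In A major that root is B.
So the chord is B-D-F-A.

B D F A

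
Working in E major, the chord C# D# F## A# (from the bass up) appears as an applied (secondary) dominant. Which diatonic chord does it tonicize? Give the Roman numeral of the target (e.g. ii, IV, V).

iii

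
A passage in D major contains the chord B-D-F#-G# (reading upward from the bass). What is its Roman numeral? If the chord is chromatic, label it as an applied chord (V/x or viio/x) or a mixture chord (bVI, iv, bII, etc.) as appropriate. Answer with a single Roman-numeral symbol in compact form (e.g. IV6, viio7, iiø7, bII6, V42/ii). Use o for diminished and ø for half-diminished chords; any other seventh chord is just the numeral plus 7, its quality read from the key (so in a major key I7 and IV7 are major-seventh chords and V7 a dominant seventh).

Stacked in thirds the chord is G#-B-D-F#: a half-diminished seventh chord on G#.
G# sits a half step below A (V in D major); a diminished chord there is the applied leading-tone chord of V.
With B in the bass the chord is in first inversion, so the figured bass is 65.

viiø65/V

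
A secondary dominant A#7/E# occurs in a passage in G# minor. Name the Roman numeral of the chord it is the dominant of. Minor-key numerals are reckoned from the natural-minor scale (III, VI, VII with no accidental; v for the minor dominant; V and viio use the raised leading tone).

V

The chord is a dominant seventh chord on A#.
A dominant resolves down a perfect fifth: A# → D#. In G# minor, D# is scale degree 5, i.e. V.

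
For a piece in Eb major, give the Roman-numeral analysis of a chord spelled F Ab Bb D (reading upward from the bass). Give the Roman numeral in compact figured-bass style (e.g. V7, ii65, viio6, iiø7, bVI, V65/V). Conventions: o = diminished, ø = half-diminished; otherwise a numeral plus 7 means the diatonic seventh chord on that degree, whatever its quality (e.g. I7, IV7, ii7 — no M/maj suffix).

V43

Stacked in thirds the chord is Bb-D-F-Ab: a dominant seventh chord on Bb.
Bb is scale degree 5 in Eb major, and a dominant seventh chord on that degree is written V7.
With F in the bass the chord is in second inversion, so the figured bass is 43.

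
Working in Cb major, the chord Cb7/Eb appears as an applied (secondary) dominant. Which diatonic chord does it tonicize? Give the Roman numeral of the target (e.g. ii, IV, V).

IV

The chord is a dominant seventh chord on Cb.
A dominant resolves down a perfect fifth: Cb → Fb. In Cb major, Fb is scale degree 4, i.e. IV.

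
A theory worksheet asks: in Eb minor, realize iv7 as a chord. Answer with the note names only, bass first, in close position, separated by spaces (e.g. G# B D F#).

Ab Cb Eb Gb

In Eb minor, the subdominant is Ab, and the diatonic chord built there is a minor seventh chord.
That chord is spelled Ab-Cb-Eb-Gb.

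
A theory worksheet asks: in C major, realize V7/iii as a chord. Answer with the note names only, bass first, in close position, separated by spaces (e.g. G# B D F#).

The slash means an applied dominant: we want the dominant of iii. In C major, iii is E minor, and its dominant is built on B.
Building a dominant seventh chord on B gives B-D#-F#-A.

B D# F# A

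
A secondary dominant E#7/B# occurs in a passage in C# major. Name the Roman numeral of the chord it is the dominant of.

vi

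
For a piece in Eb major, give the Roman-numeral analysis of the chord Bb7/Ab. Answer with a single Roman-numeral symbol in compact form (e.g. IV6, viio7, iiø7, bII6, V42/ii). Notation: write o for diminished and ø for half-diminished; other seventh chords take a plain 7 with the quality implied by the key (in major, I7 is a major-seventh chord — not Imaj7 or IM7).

V42

Stacked in thirds the chord is Bb-D-F-Ab: a dominant seventh chord on Bb.
In Eb major, Bb is the dominant; the diatonic dominant seventh chord there is V7.
With Ab in the bass the chord is in third inversion, so the figured bass is 42.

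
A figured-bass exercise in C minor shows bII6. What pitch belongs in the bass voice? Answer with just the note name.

bII in C minor has root Db; the chord is Db-F-Ab.
The figure 6 means first inversion — the third is in the bass.

F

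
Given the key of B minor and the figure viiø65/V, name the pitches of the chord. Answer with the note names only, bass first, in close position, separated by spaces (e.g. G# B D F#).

G# B D# E#

viiø65/V is a secondary leading-tone chord. The target V is F# in B minor; the applied chord is rooted a semitone below, on E#.
Building a half-diminished seventh chord on E# gives E#-G#-B-D#.
The figured bass 65 indicates first inversion, placing the third (G#) in the bass: G#-B-D#-E#.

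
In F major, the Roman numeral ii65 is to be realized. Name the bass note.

Bb

ii in F major has root G; the chord is G-Bb-D-F.
The figure 65 means first inversion — the third is in the bass.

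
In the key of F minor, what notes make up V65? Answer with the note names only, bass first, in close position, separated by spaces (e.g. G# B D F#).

E G Bb C

In F minor, scale degree 5 is C. The dominant is major (leading tone raised), so V is a dominant seventh chord.
That chord is spelled C-E-G-Bb.
With the 65 figure the chord is in first inversion; from the bass E upward in close position it reads E-G-Bb-C.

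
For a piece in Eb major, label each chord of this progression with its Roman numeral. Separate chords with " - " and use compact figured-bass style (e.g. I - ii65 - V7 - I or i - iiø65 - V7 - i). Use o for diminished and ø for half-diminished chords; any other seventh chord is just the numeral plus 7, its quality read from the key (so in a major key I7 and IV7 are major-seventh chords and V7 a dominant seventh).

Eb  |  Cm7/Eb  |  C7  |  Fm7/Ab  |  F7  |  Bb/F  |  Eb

Eb: major triad on Eb = scale degree 1 → I.
Cm7/Eb: minor seventh chord on C = scale degree 6 → vi65.
C7 is the secondary dominant of ii (dominant seventh chord on C): V7/ii.
Fm7/Ab: root F is the supertonic; minor seventh chord there is ii65.
F7: chromatic; F is V of V, so V7/V.
Bb/F: major triad on Bb = scale degree 5 → V64.
Eb: major triad on Eb = scale degree 1 → I.

I - vi65 - V7/ii - ii65 - V7/V - V64 - I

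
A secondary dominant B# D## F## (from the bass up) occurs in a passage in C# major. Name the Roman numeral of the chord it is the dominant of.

The chord is a major triad on B#.
A dominant resolves down a perfect fifth: B# → E#. In C# major, E# is scale degree 3, i.e. iii.

iii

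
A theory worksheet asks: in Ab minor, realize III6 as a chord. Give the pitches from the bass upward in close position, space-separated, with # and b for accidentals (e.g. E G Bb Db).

Eb Gb Cb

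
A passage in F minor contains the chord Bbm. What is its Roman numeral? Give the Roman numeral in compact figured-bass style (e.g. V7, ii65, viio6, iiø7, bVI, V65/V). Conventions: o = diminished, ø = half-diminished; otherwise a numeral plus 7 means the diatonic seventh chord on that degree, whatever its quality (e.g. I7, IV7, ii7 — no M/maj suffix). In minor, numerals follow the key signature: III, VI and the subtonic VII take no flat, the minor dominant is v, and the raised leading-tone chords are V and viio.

The pitches Bb-Db-F form a minor triad rooted on Bb.
In F minor, Bb is the subdominant; the diatonic minor triad there is iv.

iv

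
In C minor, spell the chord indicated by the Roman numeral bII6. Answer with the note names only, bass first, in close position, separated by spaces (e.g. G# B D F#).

F Ab Db

Scale degree 2 in C minor is D; lowering it a half step gives Db. bII6 is the Neapolitan sixth — a major triad on the lowered second degree, here in its customary first inversion.
So the chord is Db-F-Ab, a major triad.
The figured bass 6 indicates first inversion, placing the third (F) in the bass: F-Ab-Db.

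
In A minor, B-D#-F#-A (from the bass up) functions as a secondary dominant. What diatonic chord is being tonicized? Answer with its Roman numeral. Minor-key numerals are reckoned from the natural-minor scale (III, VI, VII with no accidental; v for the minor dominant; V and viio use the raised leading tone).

V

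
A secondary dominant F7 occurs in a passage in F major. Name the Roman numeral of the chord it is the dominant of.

The chord is a dominant seventh chord on F.
A dominant resolves down a perfect fifth: F → Bb. In F major, Bb is scale degree 4, i.e. IV.

IV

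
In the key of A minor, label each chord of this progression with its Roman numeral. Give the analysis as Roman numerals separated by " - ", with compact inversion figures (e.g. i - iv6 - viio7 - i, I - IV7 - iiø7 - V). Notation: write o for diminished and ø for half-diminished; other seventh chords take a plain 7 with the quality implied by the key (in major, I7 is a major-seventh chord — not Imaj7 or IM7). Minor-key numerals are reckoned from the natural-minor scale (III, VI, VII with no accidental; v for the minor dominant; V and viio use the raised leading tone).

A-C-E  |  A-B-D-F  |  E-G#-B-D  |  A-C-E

A-C-E: root A is the tonic; minor triad there is i.
A-B-D-F: root B is the supertonic; half-diminished seventh chord there is iiø42.
E-G#-B-D: root E is the dominant; dominant seventh chord there is V7.
A-C-E: minor triad on A = scale degree 1 → i.

i - iiø42 - V7 - i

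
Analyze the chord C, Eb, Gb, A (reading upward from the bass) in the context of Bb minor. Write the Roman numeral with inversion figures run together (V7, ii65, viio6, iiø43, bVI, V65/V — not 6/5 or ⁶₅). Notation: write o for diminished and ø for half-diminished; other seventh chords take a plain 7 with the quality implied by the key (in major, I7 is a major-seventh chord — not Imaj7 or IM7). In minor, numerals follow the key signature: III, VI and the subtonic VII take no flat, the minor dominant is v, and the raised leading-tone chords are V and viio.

viio65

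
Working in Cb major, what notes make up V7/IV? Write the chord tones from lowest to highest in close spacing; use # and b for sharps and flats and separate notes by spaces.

V7/IV is a secondary dominant — the dominant seventh of IV. IV in Cb major is Fb, so the applied chord's root is Cb, a perfect fifth above.
Building a dominant seventh chord on Cb gives Cb-Eb-Gb-Bbb.

Cb Eb Gb Bbb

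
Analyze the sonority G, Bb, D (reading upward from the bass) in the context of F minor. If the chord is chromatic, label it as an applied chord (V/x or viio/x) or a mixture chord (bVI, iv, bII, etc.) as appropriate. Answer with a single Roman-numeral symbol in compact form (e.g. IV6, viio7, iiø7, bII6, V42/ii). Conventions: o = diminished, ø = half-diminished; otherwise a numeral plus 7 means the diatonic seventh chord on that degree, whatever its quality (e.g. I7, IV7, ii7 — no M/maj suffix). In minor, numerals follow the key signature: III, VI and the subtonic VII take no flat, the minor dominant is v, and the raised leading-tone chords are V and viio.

Stacked in thirds the chord is G-Bb-D: a minor triad on G.
G is the second degree of F minor. This is the minor supertonic, borrowed from the parallel major (the Dorian ii).

ii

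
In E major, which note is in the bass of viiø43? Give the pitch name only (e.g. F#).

A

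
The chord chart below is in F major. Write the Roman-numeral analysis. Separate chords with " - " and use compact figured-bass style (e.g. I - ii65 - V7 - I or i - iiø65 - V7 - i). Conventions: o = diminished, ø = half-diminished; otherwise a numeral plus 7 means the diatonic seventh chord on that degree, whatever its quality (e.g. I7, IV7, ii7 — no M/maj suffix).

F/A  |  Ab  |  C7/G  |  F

F/A has root F, degree 1 in F major, so I6.
Ab is non-diatonic — bIII, a mixture chord from F minor.
C7/G: root C is the dominant; dominant seventh chord there is V43.
F: root F is the tonic; major triad there is I.

I6 - bIII - V43 - I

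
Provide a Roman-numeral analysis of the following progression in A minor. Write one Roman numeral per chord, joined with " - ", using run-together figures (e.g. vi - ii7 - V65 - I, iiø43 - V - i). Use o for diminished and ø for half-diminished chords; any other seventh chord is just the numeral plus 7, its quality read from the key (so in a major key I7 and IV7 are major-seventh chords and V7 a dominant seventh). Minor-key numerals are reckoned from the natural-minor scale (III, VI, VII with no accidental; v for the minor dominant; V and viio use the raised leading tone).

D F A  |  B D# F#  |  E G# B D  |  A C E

iv - V/V - V7 - i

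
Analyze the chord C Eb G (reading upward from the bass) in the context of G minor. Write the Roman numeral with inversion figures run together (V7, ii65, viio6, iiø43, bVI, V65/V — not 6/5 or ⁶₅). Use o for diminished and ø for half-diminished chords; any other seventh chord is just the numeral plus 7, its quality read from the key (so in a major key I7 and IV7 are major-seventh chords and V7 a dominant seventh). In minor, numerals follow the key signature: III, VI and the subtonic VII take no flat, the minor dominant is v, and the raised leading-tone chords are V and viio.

iv

The pitches C-Eb-G form a minor triad rooted on C.
C is scale degree 4 in G minor, and a minor triad on that degree is written iv.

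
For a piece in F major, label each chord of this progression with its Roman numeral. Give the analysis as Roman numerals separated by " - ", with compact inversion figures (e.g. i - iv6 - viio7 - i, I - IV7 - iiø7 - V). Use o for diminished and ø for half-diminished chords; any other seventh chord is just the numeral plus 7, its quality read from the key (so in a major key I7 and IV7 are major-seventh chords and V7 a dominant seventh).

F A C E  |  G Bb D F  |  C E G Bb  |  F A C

I7 - ii7 - V7 - I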